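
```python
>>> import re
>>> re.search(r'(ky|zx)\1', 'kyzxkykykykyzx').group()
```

'kyky'

`\1` is not a pattern — it's the concrete string captured by group 1, re-applied verbatim.
Unlike `match`, `search` isn't anchored — it looks for the pattern anywhere in the string.
The match spans [4:8] → 'kyky'.
Captured: group 1 = 'ky'.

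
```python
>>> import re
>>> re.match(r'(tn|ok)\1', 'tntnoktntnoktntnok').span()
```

(0, 4)

`re.match` only tries the pattern at the start of the string.
The match spans [0:4] → 'tntn'.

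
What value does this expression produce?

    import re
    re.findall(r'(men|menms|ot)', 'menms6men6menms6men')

['men', 'men', 'men', 'men']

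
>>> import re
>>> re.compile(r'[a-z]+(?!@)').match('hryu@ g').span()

(0, 3)

`re.match` won't scan ahead — the pattern has to work from the very first character.
The match spans [0:3] → 'hry'.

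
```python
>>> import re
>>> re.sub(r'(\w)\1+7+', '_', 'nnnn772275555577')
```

'___'

After group 1 captures some text, `\1` only succeeds where that same text appears again.
Matches: at [0:6] → 'nnnn77'; at [6:9] → '227'; at [9:16] → '5555577'.
`sub` substitutes '_' at each match site.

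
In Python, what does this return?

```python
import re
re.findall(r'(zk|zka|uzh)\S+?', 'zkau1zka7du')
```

`|` is ordered: at each position the engine commits to the first alternative that works.
With a single group, `findall` returns only what that group captured — 2 items.

['zk', 'zk']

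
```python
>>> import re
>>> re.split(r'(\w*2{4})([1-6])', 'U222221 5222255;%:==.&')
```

This matches zero or more of a word character, then exactly 4 of the literal '2' (captured); then a character in [1-6] (captured).
With a capturing group present, the delimiter's captured portion is kept in the result list.

['', 'U22222', '1', ' ', '52222', '5', '5;%:==.&']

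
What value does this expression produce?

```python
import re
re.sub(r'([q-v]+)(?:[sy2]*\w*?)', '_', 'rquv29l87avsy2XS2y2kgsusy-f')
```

'_9l87a_XS2y2kg_-f'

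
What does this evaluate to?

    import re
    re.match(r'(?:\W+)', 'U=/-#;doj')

None

Pattern: one or more of a non-word character (non-capturing group).
`re.match` won't scan ahead — the pattern has to work from the very first character.
Here position 0 doesn't satisfy it, so the call returns None.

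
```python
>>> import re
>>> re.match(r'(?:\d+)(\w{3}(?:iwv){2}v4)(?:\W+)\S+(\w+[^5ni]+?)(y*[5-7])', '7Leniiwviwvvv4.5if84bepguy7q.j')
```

None

`re.match` won't scan ahead — the pattern has to work from the very first character.
Here the string doesn't start with a match, so the call returns None.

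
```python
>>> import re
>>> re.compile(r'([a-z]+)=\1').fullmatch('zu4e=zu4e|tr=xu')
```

None

`re.fullmatch` requires the pattern to consume the entire string.
Here there's no way to consume every character, so the call returns None.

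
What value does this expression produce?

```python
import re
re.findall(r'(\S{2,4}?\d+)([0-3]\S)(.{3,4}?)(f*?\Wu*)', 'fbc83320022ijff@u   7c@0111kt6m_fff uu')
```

[('fbc8332002', '2i', 'jff', '@u'), ('7c@011', '1k', 't6m_', 'fff uu')]

This matches 2 to 4 of a non-whitespace character (lazy), then one or more of a digit (captured); then a character in [0-3], then a non-whitespace character (captured); then 3 to 4 of any character (lazy) (captured); then zero or more of a literal 'f' (lazy), then a non-word character, then zero or more of a literal 'u' (captured).
Scanning left to right: at [0:17] match 'fbc83320022ijff@u', groups = ('fbc8332002', '2i', 'jff', '@u'); at [20:38] match '7c@0111kt6m_fff uu', groups = ('7c@011', '1k', 't6m_', 'fff uu').
Multiple groups make `findall` return tuples — one 4-tuple for each match.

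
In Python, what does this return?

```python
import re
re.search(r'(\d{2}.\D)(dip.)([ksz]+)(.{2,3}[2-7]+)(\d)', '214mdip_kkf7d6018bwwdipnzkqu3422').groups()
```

The pattern matches exactly 2 of a digit, then any character, then a non-digit (captured); then the literal 'dip', then any character (captured); then one or more of one of [ksz] (captured); then 2 to 3 of any character, then one or more of a character in [2-7] (captured); then a digit (captured).
Unlike `match`, `search` isn't anchored — it looks for the pattern anywhere in the string.
The match spans [0:15] → '214mdip_kkf7d60'.
Captured: group 1 = '214m', group 2 = 'dip_', group 3 = 'kk', group 4 = 'f7d6', group 5 = '0'.

('214m', 'dip_', 'kk', 'f7d6', '0')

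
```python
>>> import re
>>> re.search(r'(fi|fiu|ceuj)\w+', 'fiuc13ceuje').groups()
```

The regex engine tests alternatives in the order written; an earlier branch that matches wins even if a later one would match more.
`search` walks the string left to right and returns the first match it finds.
The match spans [0:11] → 'fiuc13ceuje'.
Captured: group 1 = 'fi'.

('fi',)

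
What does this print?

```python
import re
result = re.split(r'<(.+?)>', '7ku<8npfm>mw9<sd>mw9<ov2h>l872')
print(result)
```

A non-greedy quantifier consumes as few characters as it can — just enough that the remainder of the pattern still matches from where it stops; whatever follows it matches normally.
Matches to split on: at [3:10] → '<8npfm>'; at [13:17] → '<sd>'; at [20:26] → '<ov2h>'.
The group in the pattern means `split` returns the separators' captures alongside the pieces.

['7ku', '8npfm', 'mw9', 'sd', 'mw9', 'ov2h', 'l872']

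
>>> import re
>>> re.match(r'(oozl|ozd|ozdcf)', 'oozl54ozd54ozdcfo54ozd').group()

'oozl'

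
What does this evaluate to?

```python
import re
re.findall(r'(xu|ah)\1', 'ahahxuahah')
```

['ah', 'ah']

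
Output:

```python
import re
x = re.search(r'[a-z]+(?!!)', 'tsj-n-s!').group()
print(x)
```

The negative lookahead/lookbehind blocks any match where the forbidden context is present.
`search` walks the string left to right and returns the first match it finds.
The match spans [0:3] → 'tsj'.

tsj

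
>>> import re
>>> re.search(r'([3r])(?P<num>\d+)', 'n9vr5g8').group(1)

'r'

The match spans [3:5] → 'r5'.
Captured: group 1 = 'r', group 2 = '5'.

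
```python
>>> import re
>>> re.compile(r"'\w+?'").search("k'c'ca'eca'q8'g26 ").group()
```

"'c'"

Unlike `match`, `search` isn't anchored — it looks for the pattern anywhere in the string.
The match spans [1:4] → "'c'".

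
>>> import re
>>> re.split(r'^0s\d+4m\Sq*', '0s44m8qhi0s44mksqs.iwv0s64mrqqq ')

Pattern: anchored at the start of the string; then the literal '0s', then one or more of a digit, then the literal '4m'; then a non-whitespace character, then zero or more of the literal 'q'.
Each match becomes a cut point; 2 segments remain.

['', 'hi0s44mksqs.iwv0s64mrqqq ']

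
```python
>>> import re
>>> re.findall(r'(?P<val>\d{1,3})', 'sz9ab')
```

['9']

The pattern matches 1 to 3 of a digit (captured as 'val').
Because there's exactly one group, `findall` drops the full match and keeps group 1 from the one hit.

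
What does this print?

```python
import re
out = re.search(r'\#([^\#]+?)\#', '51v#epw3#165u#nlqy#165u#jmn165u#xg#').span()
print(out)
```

Unlike `match`, `search` isn't anchored — it looks for the pattern anywhere in the string.
The match spans [3:9] → '#epw3#'.
Captured: group 1 = 'epw3'.

(3, 9)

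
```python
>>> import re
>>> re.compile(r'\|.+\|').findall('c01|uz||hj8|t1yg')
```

['|uz||hj8|']

Matches: at [3:12] → '|uz||hj8|'.
Since nothing is captured, `findall` lists the 1 matched substring directly.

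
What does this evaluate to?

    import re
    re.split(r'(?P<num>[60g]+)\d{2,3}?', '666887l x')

Pattern: one or more of one of [60g] (captured as 'num'); then 2 to 3 of a digit (lazy).
Matches to split on: at [0:5] → '66688'.
Because the pattern has a capturing group, `split` also inserts each captured text between the pieces.

['', '666', '7l x']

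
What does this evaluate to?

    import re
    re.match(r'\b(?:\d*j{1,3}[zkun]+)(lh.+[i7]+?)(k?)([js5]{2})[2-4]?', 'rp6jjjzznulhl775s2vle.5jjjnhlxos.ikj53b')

None

`re.match` only tries the pattern at the start of the string.
Here position 0 doesn't satisfy it, so the call returns None.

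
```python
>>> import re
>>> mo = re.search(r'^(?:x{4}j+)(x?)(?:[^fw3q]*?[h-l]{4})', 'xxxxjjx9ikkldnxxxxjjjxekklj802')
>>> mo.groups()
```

The pattern matches anchored at the start of the string; then exactly 4 of a literal 'x', then one or more of a literal 'j' (non-capturing group); then optionally a literal 'x' (captured); then zero or more of any character except [fw3q] (lazy), then exactly 4 of a character in [h-l] (non-capturing group).
With the lazy modifier that quantifier settles for the fewest repetitions that let the rest of the pattern succeed (the atoms after it are unaffected and can still be greedy).
Unlike `match`, `search` isn't anchored — it looks for the pattern anywhere in the string.
The match spans [0:12] → 'xxxxjjx9ikkl'.
Captured: group 1 = 'x'.

('x',)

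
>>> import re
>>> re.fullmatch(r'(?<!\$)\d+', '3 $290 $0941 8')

None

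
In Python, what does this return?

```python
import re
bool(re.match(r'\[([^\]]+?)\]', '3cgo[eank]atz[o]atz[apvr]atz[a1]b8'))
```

False

`match` is anchored at position 0; if the pattern doesn't fit there, it returns None.
Here the pattern fails at index 0, so the call returns None, and `bool(None)` is False.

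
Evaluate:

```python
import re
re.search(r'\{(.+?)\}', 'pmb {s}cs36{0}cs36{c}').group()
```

The `?` after the quantifier makes it lazy — it takes as little as possible before letting the rest of the pattern try.
Unlike `match`, `search` isn't anchored — it looks for the pattern anywhere in the string.
The match spans [4:7] → '{s}'.
Captured: group 1 = 's'.

'{s}'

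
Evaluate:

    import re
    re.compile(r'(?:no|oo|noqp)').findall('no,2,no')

['no', 'no']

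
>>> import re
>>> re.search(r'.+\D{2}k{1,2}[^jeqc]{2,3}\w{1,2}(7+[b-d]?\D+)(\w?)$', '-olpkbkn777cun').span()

(0, 14)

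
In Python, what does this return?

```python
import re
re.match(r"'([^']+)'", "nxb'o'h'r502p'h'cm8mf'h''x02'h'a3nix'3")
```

`re.match` won't scan ahead — the pattern has to work from the very first character.
Here the pattern fails at index 0, so the call returns None.

None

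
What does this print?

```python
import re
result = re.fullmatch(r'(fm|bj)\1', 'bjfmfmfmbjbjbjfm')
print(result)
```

None

`fullmatch` succeeds only if the pattern covers the string from start to end.
Here the string isn't matched end-to-end, so the call returns None.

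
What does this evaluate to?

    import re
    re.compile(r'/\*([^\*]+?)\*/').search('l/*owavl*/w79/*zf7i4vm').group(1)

'owavl'

The match spans [1:10] → '/*owavl*/'.
Captured: group 1 = 'owavl'.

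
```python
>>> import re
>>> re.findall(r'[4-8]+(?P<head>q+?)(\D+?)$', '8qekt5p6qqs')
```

[('q', 'qs')]

Pattern: one or more of a character in [4-8]; then one or more of a literal 'q' (lazy) (captured as 'head'); then one or more of a non-digit (lazy) (captured); then anchored at the end.
With the lazy modifier that quantifier settles for the fewest repetitions that let the rest of the pattern succeed (the atoms after it are unaffected and can still be greedy).
Scanning left to right: at [7:11] match '6qqs', groups = ('q', 'qs').
`findall` packs the 2 group values into a tuple for every match.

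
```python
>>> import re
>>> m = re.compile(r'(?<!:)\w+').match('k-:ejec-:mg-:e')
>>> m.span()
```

`(?!…)`/`(?<!…)` only lets a position through if the neighbouring text does NOT match; no characters are consumed.
`re.match` won't scan ahead — the pattern has to work from the very first character.
The match spans [0:1] → 'k'.

(0, 1)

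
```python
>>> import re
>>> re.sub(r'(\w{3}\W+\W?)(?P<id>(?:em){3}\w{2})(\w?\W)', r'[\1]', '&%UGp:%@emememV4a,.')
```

'&%[UGp:%@].'

This matches exactly 3 of a word character, then one or more of a non-word character, then optionally a non-word character (captured); then the literal 'em' repeated 3 times, then exactly 2 of a word character (captured as 'id'); then optionally a word character, then a non-word character (captured).
Matches: at [2:18] → 'UGp:%@emememV4a,'.
Each match is replaced using the text its own group 1 captured.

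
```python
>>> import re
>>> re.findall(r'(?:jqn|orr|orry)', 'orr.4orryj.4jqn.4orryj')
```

['orr', 'orr', 'jqn', 'orr']

The regex engine tests alternatives in the order written; an earlier branch that matches wins even if a later one would match more.
`findall` yields the raw match text (4 of them) because the pattern has no groups.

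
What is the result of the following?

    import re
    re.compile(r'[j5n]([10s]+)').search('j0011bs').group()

The pattern matches one of [j5n]; then one or more of one of [10s] (captured).
`re.search` scans for the first position where the pattern succeeds.
The match spans [0:5] → 'j0011'.
Captured: group 1 = '0011'.

'j0011'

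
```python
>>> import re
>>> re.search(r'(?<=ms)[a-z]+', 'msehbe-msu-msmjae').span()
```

(2, 6)

The `(?=…)`/`(?<=…)` assertion just peeks at neighbouring text; it doesn't advance the match position.
`re.search` tries every starting position until one works.
The match spans [2:6] → 'ehbe'.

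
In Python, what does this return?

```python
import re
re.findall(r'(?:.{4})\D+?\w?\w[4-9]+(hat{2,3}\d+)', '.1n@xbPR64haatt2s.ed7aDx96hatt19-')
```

This matches exactly 4 of any character (non-capturing group); then one or more of a non-digit (lazy), then optionally a word character, then a word character; then one or more of a character in [4-9]; then the literal 'ha', then 2 to 3 of a literal 't', then one or more of a digit (captured).
`findall` collects group 1 from the one match (1 total).

['hatt19']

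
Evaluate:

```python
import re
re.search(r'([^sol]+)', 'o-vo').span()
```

The pattern matches one or more of any character except [sol] (captured).
The match spans [1:3] → '-v'.

(1, 3)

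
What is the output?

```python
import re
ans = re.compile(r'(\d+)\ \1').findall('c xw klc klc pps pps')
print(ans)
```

[]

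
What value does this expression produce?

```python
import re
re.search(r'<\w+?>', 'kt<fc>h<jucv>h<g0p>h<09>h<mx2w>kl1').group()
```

`search` walks the string left to right and returns the first match it finds.
The match spans [2:6] → '<fc>'.

'<fc>'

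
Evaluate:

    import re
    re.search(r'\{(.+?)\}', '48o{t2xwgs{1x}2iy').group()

'{t2xwgs{1x}'

The match spans [3:14] → '{t2xwgs{1x}'.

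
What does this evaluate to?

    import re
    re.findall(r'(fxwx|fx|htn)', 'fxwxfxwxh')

Branches in `(...|...)` are attempted left-to-right; the first branch that allows the whole pattern to succeed is taken.
Because there's exactly one group, `findall` drops the full match and keeps group 1 from each hit.

['fxwx', 'fxwx']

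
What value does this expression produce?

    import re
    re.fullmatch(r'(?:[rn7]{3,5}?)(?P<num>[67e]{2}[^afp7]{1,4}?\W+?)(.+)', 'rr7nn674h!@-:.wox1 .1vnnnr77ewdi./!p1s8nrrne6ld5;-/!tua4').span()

`re.fullmatch` is like wrapping the pattern in `^…$` (in single-line mode).
The match spans [0:56] → 'rr7nn674h!@-:.wox1 .1vnnnr77ewdi./!p1s8nrrne6ld5;-/!tua4'.

(0, 56)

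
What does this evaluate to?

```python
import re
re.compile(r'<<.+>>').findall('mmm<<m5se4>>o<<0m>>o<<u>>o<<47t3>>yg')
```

['<<m5se4>>o<<0m>>o<<u>>o<<47t3>>']

`findall` yields the raw match text (1 of them) because the pattern has no groups.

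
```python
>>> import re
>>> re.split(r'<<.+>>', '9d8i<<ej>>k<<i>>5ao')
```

Matches to split on: at [4:16] → '<<ej>>k<<i>>'.
`split` removes every match and returns the 2 fragments in between.

['9d8i', '5ao']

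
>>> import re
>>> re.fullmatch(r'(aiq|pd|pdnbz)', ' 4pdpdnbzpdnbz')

None

`fullmatch` succeeds only if the pattern covers the string from start to end.
Here there's no way to consume every character, so the call returns None.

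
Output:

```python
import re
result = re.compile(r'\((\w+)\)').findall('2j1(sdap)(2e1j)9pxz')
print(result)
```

Scanning left to right: at [3:9] match '(sdap)', group 1 = 'sdap'; at [9:15] match '(2e1j)', group 1 = '2e1j'.
With a single group, `findall` returns only what that group captured — 2 items.

['sdap', '2e1j']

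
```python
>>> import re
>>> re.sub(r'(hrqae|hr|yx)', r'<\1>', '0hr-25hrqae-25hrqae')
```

Alternation tries branches left to right and keeps the first one that lets the overall match succeed at that position.
Matches: at [1:3] → 'hr'; at [6:11] → 'hrqae'; at [14:19] → 'hrqae'.
`\1` in the replacement pulls in group 1's text for each match.

'0<hr>-25<hrqae>-25<hrqae>'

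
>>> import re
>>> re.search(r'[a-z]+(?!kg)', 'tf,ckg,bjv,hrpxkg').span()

(0, 2)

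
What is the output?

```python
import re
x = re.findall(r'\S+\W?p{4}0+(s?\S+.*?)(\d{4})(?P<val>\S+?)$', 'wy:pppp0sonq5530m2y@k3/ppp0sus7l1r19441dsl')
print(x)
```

[('sonq5530m2y@k3/ppp0sus7l1r1', '9441', 'dsl')]

Pattern: one or more of a non-whitespace character; then optionally a non-word character, then exactly 4 of a literal 'p', then one or more of the literal '0'; then optionally a literal 's', then one or more of a non-whitespace character, then zero or more of any character (lazy) (captured); then exactly 4 of a digit (captured); then one or more of a non-whitespace character (lazy) (captured as 'val'); then anchored at the end.
Walking the string: at [0:42] match 'wy:pppp0sonq5530m2y@k3/ppp0sus7l1r19441dsl', groups = ('sonq5530m2y@k3/ppp0sus7l1r1', '9441', 'dsl').
3 groups means the one result is a tuple of 3 captured strings — 1 here.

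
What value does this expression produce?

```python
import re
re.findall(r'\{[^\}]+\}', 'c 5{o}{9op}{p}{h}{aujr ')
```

['{o}', '{9op}', '{p}', '{h}']

Matches: at [3:6] → '{o}'; at [6:11] → '{9op}'; at [11:14] → '{p}'; at [14:17] → '{h}'.
Since nothing is captured, `findall` lists the 4 matched substrings directly.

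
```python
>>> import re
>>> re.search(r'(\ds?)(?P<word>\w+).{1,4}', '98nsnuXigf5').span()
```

The pattern matches a digit, then optionally the literal 's' (captured); then one or more of a word character (captured as 'word'); then 1 to 4 of any character.
The match spans [0:11] → '98nsnuXigf5'.

(0, 11)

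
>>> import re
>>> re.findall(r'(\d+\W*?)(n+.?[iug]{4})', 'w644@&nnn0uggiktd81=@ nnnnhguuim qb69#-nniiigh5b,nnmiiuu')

2 groups means each result is a tuple of 2 captured strings — 3 here.

[('644@&', 'nnn0uggi'), ('81=@ ', 'nnnnhguui'), ('69#-', 'nniiig')]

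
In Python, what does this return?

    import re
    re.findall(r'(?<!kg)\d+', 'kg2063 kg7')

Because the assertion is negative and zero-width, positions next to the forbidden text are skipped.
Scanning left to right: at [3:6] → '063'.
`findall` yields the raw match text (1 of them) because the pattern has no groups.

['063']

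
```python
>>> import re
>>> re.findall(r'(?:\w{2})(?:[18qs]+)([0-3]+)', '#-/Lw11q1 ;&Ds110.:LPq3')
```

['1', '0', '3']

This matches exactly 2 of a word character (non-capturing group); then one or more of one of [18qs] (non-capturing group); then one or more of a character in [0-3] (captured).
Scanning left to right: at [3:9] match 'Lw11q1', group 1 = '1'; at [12:17] match 'Ds110', group 1 = '0'; at [19:23] match 'LPq3', group 1 = '3'.
Because there's exactly one group, `findall` drops the full match and keeps group 1 from each hit.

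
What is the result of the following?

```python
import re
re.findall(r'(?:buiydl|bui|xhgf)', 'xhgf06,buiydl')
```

['xhgf', 'buiydl']

`|` is ordered: at each position the engine commits to the first alternative that works.
Walking the string: at [0:4] → 'xhgf'; at [7:13] → 'buiydl'.
No capturing groups, so `findall` returns the 2 full match strings.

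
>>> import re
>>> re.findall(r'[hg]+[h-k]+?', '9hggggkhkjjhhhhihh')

['hggggk', 'hk', 'hhhhi', 'hh']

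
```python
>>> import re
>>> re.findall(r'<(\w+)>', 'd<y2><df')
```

['y2']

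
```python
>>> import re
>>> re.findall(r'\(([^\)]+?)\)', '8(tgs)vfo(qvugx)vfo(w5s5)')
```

['tgs', 'qvugx', 'w5s5']

Walking the string: at [1:6] match '(tgs)', group 1 = 'tgs'; at [9:16] match '(qvugx)', group 1 = 'qvugx'; at [19:25] match '(w5s5)', group 1 = 'w5s5'.
Because there's exactly one group, `findall` drops the full match and keeps group 1 from each hit.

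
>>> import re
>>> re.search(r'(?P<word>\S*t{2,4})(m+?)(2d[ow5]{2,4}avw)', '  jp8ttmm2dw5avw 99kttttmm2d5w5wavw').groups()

('jp8tt', 'mm', '2dw5avw')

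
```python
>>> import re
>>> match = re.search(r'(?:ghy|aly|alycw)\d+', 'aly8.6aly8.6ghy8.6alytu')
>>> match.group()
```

'aly8'

Unlike `match`, `search` isn't anchored — it looks for the pattern anywhere in the string.
The match spans [0:4] → 'aly8'.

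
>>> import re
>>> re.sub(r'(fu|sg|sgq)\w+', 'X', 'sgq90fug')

'X'

Matches: at [0:8] → 'sgq90fug'.
Every occurrence is swapped for 'X'.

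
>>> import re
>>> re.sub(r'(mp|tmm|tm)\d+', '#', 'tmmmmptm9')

'tmmmmp#'

Matches: at [6:9] → 'tm9'.
`sub` substitutes '#' at each match site.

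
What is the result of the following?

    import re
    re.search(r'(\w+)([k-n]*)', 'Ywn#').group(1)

'Ywn'

The match spans [0:3] → 'Ywn'.
Captured: group 1 = 'Ywn', group 2 = ''.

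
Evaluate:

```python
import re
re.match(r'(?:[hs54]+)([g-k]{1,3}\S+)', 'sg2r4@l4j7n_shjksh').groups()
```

Pattern: one or more of one of [hs54] (non-capturing group); then 1 to 3 of a character in [g-k], then one or more of a non-whitespace character (captured).
With `match`, the pattern is implicitly anchored at the beginning.
The match spans [0:18] → 'sg2r4@l4j7n_shjksh'.
Captured: group 1 = 'g2r4@l4j7n_shjksh'.

('g2r4@l4j7n_shjksh',)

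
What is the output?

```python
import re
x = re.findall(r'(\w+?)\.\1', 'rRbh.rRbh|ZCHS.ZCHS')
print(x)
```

`\1` has to match the exact text group 1 already captured.
Walking the string: at [0:9] match 'rRbh.rRbh', group 1 = 'rRbh'; at [10:19] match 'ZCHS.ZCHS', group 1 = 'ZCHS'.
Because there's exactly one group, `findall` drops the full match and keeps group 1 from each hit.

['rRbh', 'ZCHS']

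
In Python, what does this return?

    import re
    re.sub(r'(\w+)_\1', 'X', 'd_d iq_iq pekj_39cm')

After group 1 captures some text, `\1` only succeeds where that same text appears again.
Matches: at [0:3] → 'd_d'; at [4:9] → 'iq_iq'.
Every occurrence is swapped for 'X'.

'X X pekj_39cm'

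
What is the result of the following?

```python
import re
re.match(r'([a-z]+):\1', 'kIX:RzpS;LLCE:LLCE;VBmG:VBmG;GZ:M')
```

None

A backreference is literal: `\1` must see the identical characters the first group matched.
`re.match` won't scan ahead — the pattern has to work from the very first character.
Here position 0 doesn't satisfy it, so the call returns None.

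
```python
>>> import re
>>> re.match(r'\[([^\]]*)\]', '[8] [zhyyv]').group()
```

'[8]'

`match` is anchored at position 0; if the pattern doesn't fit there, it returns None.
The match spans [0:3] → '[8]'.
Captured: group 1 = '8'.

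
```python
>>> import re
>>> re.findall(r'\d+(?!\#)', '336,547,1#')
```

The negative lookaround is zero-width — it rules out positions where the adjacent text would match, without consuming anything.
Matches: at [0:3] → '336'; at [4:7] → '547'.
With no groups in the pattern, `findall` gives back each whole match — 2 here.

['336', '547']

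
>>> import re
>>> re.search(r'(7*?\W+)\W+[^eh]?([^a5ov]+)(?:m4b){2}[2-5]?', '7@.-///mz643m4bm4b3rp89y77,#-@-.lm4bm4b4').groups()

The match spans [0:40] → '7@.-///mz643m4bm4b3rp89y77,#-@-.lm4bm4b4'.
Captured: group 1 = '7@.-//', group 2 = 'z643m4bm4b3rp89y77,#-@-.l'.

('7@.-//', 'z643m4bm4b3rp89y77,#-@-.l')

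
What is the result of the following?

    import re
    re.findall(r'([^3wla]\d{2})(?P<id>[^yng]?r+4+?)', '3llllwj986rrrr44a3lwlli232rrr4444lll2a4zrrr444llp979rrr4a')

[('j98', '6rrrr4'), ('i23', '2rrr4'), ('p97', '9rrr4')]

This matches any character except [3wla], then exactly 2 of a digit (captured); then optionally any character except [yng], then one or more of the literal 'r', then one or more of a literal '4' (lazy) (captured as 'id').
Because the quantifier is non-greedy, it stops expanding at the earliest point where the rest of the pattern can succeed.
Scanning left to right: at [6:15] match 'j986rrrr4', groups = ('j98', '6rrrr4'); at [22:30] match 'i232rrr4', groups = ('i23', '2rrr4'); at [48:56] match 'p979rrr4', groups = ('p97', '9rrr4').
`findall` packs the 2 group values into a tuple for every match.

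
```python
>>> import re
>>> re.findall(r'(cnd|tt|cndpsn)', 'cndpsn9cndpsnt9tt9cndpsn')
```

The regex engine tests alternatives in the order written; an earlier branch that matches wins even if a later one would match more.
Matches: at [0:3] match 'cnd', group 1 = 'cnd'; at [7:10] match 'cnd', group 1 = 'cnd'; at [15:17] match 'tt', group 1 = 'tt'; at [18:21] match 'cnd', group 1 = 'cnd'.
Because there's exactly one group, `findall` drops the full match and keeps group 1 from each hit.

['cnd', 'cnd', 'tt', 'cnd']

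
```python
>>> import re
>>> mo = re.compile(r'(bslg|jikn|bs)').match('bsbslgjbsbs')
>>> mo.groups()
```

('bs',)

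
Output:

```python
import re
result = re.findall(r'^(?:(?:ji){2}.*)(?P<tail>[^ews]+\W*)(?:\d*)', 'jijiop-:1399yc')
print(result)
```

['c']

`findall` collects group 1 from the one match (1 total).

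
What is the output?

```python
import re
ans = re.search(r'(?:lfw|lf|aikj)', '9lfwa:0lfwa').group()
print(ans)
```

The regex engine tests alternatives in the order written; an earlier branch that matches wins even if a later one would match more.
The match spans [1:4] → 'lfw'.

lfw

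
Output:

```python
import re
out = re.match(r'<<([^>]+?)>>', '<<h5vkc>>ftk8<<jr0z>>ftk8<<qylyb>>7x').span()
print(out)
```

(0, 9)

`re.match` only tries the pattern at the start of the string.
The match spans [0:9] → '<<h5vkc>>'.
Captured: group 1 = 'h5vkc'.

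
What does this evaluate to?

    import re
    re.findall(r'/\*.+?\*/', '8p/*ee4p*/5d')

Matches: at [2:10] → '/*ee4p*/'.
With no groups in the pattern, `findall` gives back each whole match — 1 here.

['/*ee4p*/']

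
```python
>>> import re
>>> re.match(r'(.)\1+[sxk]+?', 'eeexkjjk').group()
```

'eeex'

`match` is anchored at position 0; if the pattern doesn't fit there, it returns None.
The match spans [0:4] → 'eeex'.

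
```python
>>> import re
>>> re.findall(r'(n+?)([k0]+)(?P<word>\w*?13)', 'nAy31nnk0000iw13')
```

[('nn', 'k0000', 'iw13')]

This matches one or more of a literal 'n' (lazy) (captured); then one or more of one of [k0] (captured); then zero or more of a word character (lazy), then the literal '13' (captured as 'word').
With 3 capturing groups, `findall` returns a 3-tuple per match.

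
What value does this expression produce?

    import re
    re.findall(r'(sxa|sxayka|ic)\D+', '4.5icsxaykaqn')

['ic']

Matches: at [3:13] match 'icsxaykaqn', group 1 = 'ic'.
Because there's exactly one group, `findall` drops the full match and keeps group 1 from the one hit.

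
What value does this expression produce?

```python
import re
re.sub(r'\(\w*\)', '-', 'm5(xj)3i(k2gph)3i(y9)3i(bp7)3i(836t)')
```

'm5-3i-3i-3i-3i-'

Matches: at [2:6] → '(xj)'; at [8:15] → '(k2gph)'; at [17:21] → '(y9)'; at [23:28] → '(bp7)'; at [30:36] → '(836t)'.
`sub` substitutes '-' at each match site.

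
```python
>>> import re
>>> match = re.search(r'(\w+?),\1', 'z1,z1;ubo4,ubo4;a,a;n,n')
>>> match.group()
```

'z1,z1'

`\1` is not a pattern — it's the concrete string captured by group 1, re-applied verbatim.
`search` walks the string left to right and returns the first match it finds.
The match spans [0:5] → 'z1,z1'.
Captured: group 1 = 'z1'.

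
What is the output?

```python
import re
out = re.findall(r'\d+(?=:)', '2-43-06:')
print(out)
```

Lookahead/lookbehind check context without consuming it, so the matched span excludes the asserted characters.
Since nothing is captured, `findall` lists the 1 matched substring directly.

['06']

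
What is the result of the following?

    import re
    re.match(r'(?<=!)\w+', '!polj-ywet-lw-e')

None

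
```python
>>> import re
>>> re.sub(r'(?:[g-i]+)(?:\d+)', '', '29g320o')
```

'29o'

This matches one or more of a character in [g-i] (non-capturing group); then one or more of a digit (non-capturing group).
Matches: at [2:6] → 'g320'.
Each match is replaced by ''.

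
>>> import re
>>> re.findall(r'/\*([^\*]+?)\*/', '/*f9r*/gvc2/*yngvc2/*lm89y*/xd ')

['f9r', 'lm89y']

Walking the string: at [0:7] match '/*f9r*/', group 1 = 'f9r'; at [19:28] match '/*lm89y*/', group 1 = 'lm89y'.
`findall` collects group 1 from each match (2 total).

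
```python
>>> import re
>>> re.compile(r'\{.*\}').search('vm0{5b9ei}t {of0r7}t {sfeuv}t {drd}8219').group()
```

'{5b9ei}t {of0r7}t {sfeuv}t {drd}'

`search` walks the string left to right and returns the first match it finds.
The match spans [3:35] → '{5b9ei}t {of0r7}t {sfeuv}t {drd}'.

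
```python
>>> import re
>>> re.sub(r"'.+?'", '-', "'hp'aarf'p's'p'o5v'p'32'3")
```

"-aarf-s-o5v-32'3"

Every occurrence is swapped for '-'.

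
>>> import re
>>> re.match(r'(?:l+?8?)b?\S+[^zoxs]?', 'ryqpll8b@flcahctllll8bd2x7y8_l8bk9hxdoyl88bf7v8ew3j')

`match` is anchored at position 0; if the pattern doesn't fit there, it returns None.
Here position 0 doesn't satisfy it, so the call returns None.

None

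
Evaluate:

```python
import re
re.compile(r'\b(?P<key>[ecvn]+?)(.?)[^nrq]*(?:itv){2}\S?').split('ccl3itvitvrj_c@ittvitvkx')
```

['', 'c', 'c', 'j_c@ittvitvkx']

The `?` after the quantifier makes it lazy — it takes as little as possible before letting the rest of the pattern try.
The group in the pattern means `split` returns the separators' captures alongside the pieces.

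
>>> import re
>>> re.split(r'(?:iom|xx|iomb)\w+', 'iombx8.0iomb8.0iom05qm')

['', '.0', '.0', '']

Matches to split on: at [0:6] → 'iombx8'; at [8:13] → 'iomb8'; at [15:22] → 'iom05qm'.
Splitting on the pattern gives 4 pieces.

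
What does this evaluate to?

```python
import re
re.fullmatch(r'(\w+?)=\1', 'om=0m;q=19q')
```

None

For `fullmatch`, every character of the input must be accounted for by the pattern.
Here the pattern can't cover the whole string, so the call returns None.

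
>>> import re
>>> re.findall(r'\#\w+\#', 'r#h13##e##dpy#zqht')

['#h13#', '#e#', '#dpy#']

Since nothing is captured, `findall` lists the 3 matched substrings directly.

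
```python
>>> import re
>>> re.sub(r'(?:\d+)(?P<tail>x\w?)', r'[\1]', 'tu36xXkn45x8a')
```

'tu[xX]kn[x8]a'

Pattern: one or more of a digit (non-capturing group); then a literal 'x', then optionally a word character (captured as 'tail').
The replacement refers to a captured group, so each match is rewritten using its own captured text.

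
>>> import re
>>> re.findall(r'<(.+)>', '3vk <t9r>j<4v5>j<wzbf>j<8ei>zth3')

['t9r>j<4v5>j<wzbf>j<8ei']

Matches: at [4:28] match '<t9r>j<4v5>j<wzbf>j<8ei>', group 1 = 't9r>j<4v5>j<wzbf>j<8ei'.
With a single group, `findall` returns only what that group captured — 1 item.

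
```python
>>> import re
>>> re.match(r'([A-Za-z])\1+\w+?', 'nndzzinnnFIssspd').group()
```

'nnd'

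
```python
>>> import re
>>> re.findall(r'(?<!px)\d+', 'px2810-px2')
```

['810']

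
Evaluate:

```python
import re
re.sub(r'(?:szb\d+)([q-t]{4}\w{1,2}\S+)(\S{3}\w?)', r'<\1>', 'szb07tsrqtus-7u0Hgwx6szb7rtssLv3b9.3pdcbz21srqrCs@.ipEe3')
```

Each match is replaced using the text its own group 1 captured.

'<tsrqtus-7u0Hgwx6szb7rtssLv3b9.3pdcbz21srqrCs@.ip>'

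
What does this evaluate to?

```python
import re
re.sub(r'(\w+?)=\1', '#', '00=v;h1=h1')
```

The backreference `\1` re-matches whatever the first group consumed, character for character.
Matches: at [5:10] → 'h1=h1'.
Each match is replaced by '#'.

'00=v;#'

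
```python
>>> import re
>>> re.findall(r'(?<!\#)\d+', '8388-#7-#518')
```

['8388', '18']

Because the assertion is negative and zero-width, positions next to the forbidden text are skipped.
Since nothing is captured, `findall` lists the 2 matched substrings directly.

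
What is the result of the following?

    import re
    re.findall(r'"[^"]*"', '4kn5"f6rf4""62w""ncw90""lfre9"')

['"f6rf4"', '"62w"', '"ncw90"', '"lfre9"']

With no groups in the pattern, `findall` gives back each whole match — 4 here.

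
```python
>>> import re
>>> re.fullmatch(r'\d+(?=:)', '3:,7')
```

None

The positive lookaround only admits positions where the adjacent text matches; those characters stay outside the span.
`re.fullmatch` requires the pattern to consume the entire string.
Here there's no way to consume every character, so the call returns None.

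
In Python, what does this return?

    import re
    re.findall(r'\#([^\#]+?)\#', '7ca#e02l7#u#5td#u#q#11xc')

Matches: at [3:10] match '#e02l7#', group 1 = 'e02l7'; at [11:16] match '#5td#', group 1 = '5td'; at [17:20] match '#q#', group 1 = 'q'.
One capturing group, so `findall` returns just the captured substring from each match — 3 in all.

['e02l7', '5td', 'q']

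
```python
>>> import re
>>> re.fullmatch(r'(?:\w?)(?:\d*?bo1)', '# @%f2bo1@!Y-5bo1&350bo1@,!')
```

None

Pattern: optionally a word character (non-capturing group); then zero or more of a digit (lazy), then the literal 'bo1' (non-capturing group).
`re.fullmatch` requires the pattern to consume the entire string.
Here the pattern can't cover the whole string, so the call returns None.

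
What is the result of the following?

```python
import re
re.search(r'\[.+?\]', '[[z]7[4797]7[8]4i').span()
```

`search` walks the string left to right and returns the first match it finds.
The match spans [0:4] → '[[z]'.

(0, 4)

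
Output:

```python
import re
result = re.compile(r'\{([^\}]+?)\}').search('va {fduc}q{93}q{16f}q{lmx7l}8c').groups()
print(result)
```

`re.search` tries every starting position until one works.
The match spans [3:9] → '{fduc}'.
Captured: group 1 = 'fduc'.

('fduc',)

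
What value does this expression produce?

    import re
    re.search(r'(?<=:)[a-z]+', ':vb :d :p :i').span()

(1, 3)

Because the assertion is zero-width, the text it checks is not consumed and won't appear in the result.
`search` walks the string left to right and returns the first match it finds.
The match spans [1:3] → 'vb'.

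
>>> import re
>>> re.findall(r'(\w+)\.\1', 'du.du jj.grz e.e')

['du', 'e']

The backreference `\1` re-matches whatever the first group consumed, character for character.
One capturing group, so `findall` returns just the captured substring from each match — 2 in all.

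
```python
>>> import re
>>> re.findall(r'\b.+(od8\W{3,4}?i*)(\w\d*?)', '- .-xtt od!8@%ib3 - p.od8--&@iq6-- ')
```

This matches a word boundary (`\b`, zero-width); then one or more of any character; then the literal 'od8', then 3 to 4 of a non-word character (lazy), then zero or more of a literal 'i' (captured); then a word character, then zero or more of a digit (lazy) (captured).
The `?` after the quantifier makes it lazy — it takes as little as possible before letting the rest of the pattern try.
Scanning left to right: at [4:31] match 'xtt od!8@%ib3 - p.od8--&@iq', groups = ('od8--&@i', 'q').
Multiple groups make `findall` return tuples — one 2-tuple for the one match.

[('od8--&@i', 'q')]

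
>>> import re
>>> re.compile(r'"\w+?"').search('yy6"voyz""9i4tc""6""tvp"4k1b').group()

'"voyz"'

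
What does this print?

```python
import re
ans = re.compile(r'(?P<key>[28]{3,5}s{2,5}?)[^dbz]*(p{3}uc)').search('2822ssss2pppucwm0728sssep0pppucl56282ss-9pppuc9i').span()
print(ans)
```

(0, 46)

Pattern: 3 to 5 of one of [28], then 2 to 5 of a literal 's' (lazy) (captured as 'key'); then zero or more of any character except [dbz]; then exactly 3 of a literal 'p', then the literal 'uc' (captured).
Unlike `match`, `search` isn't anchored — it looks for the pattern anywhere in the string.
The match spans [0:46] → '2822ssss2pppucwm0728sssep0pppucl56282ss-9pppuc'.
Captured: group 1 = '2822ss', group 2 = 'pppuc'.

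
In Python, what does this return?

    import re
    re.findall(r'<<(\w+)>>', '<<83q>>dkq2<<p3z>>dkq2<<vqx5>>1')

`findall` collects group 1 from each match (3 total).

['83q', 'p3z', 'vqx5']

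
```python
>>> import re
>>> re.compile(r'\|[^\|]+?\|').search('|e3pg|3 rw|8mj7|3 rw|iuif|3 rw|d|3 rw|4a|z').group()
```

The match spans [0:6] → '|e3pg|'.

'|e3pg|'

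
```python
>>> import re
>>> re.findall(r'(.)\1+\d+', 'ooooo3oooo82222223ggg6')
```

`\1` has to match the exact text group 1 already captured.
Walking the string: at [0:6] match 'ooooo3', group 1 = 'o'; at [6:18] match 'oooo82222223', group 1 = 'o'; at [18:22] match 'ggg6', group 1 = 'g'.
With a single group, `findall` returns only what that group captured — 3 items.

['o', 'o', 'g']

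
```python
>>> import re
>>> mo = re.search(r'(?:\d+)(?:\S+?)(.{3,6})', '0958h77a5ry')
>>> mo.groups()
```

('77a5ry',)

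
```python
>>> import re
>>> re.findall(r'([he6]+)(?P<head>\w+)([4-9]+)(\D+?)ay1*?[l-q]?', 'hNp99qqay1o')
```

[('h', 'Np9', '9', 'qq')]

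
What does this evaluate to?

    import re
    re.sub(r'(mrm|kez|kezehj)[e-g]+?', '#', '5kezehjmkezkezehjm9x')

'5#hjmkez#hjm9x'

Matches: at [1:5] → 'keze'; at [11:15] → 'keze'.
`sub` substitutes '#' at each match site.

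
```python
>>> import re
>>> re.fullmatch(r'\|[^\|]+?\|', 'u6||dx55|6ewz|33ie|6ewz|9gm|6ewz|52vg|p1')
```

`re.fullmatch` is like wrapping the pattern in `^…$` (in single-line mode).
Here the pattern can't cover the whole string, so the call returns None.

None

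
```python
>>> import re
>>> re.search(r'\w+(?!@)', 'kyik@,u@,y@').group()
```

A negative assertion filters positions out without eating any characters.
The match spans [0:3] → 'kyi'.

'kyi'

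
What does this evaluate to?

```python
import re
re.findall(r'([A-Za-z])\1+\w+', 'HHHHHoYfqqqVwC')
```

The backreference `\1` re-matches whatever the first group consumed, character for character.
One capturing group, so `findall` returns just the captured substring from the one match — 1 in all.

['H']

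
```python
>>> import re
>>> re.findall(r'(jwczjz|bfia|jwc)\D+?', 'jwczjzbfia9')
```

`|` is ordered: at each position the engine commits to the first alternative that works.
`findall` collects group 1 from the one match (1 total).

['jwczjz']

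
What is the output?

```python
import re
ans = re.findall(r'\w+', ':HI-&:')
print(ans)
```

This matches one or more of a word character.
Walking the string: at [1:3] → 'HI'.
`findall` yields the raw match text (1 of them) because the pattern has no groups.

['HI']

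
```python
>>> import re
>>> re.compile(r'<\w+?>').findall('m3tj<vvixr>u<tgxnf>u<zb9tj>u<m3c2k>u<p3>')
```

['<vvixr>', '<tgxnf>', '<zb9tj>', '<m3c2k>', '<p3>']

Matches: at [4:11] → '<vvixr>'; at [12:19] → '<tgxnf>'; at [20:27] → '<zb9tj>'; at [28:35] → '<m3c2k>'; at [36:40] → '<p3>'.
With no groups in the pattern, `findall` gives back each whole match — 5 here.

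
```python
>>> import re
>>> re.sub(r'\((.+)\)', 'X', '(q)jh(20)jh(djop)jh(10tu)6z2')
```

'X6z2'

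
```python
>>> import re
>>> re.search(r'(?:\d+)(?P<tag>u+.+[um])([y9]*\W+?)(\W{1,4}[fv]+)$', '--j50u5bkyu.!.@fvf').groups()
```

The pattern matches one or more of a digit (non-capturing group); then one or more of the literal 'u', then one or more of any character, then one of [um] (captured as 'tag'); then zero or more of one of [y9], then one or more of a non-word character (lazy) (captured); then 1 to 4 of a non-word character, then one or more of one of [fv] (captured); then anchored at the end.
`re.search` scans for the first position where the pattern succeeds.
The match spans [3:18] → '50u5bkyu.!.@fvf'.
Captured: group 1 = 'u5bkyu', group 2 = '.', group 3 = '!.@fvf'.

('u5bkyu', '.', '!.@fvf')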